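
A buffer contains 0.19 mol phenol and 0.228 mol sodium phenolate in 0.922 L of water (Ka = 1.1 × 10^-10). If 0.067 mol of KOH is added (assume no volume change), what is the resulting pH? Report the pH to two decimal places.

After neutralization: n(C6H5OH) = 0.123 mol, n(C6H5O-) = 0.295 mol.
pKa = −log(1.1 × 10^-10) = 9.959
Henderson–Hasselbalch with mole ratio 0.295/0.123: pH = 9.959 + (+0.380)

pH = 10.34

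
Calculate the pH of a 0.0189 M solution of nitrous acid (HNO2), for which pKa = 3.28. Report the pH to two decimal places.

HNO2 ⇌ NO2- + H+
Ka = 10^(−3.28) = 5.25 × 10^-4
Let x = [H+] at equilibrium. Ka = x²/(0.0189 − x).
Here C₀/Ka ≈ 36, so the small-x approximation fails. Use the quadratic:
x = [−0.000525 + √(0.000525² + 3.97e-05)]/2 = 2.90 × 10^-3 M
pH = −log[H+] = −log(2.90 × 10^-3) = 2.54

pH = 2.54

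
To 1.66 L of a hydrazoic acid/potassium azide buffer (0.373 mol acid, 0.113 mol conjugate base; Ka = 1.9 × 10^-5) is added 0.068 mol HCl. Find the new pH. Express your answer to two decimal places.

Added H+ converts N3- to HN3: HN3 → 0.441 mol, N3- → 0.045 mol.
pKa = −log(1.9 × 10^-5) = 4.721
pH = pKa + log([A⁻]/[HA]) = 4.721 + log(0.045/0.441) = 4.721 -0.991

pH = 3.73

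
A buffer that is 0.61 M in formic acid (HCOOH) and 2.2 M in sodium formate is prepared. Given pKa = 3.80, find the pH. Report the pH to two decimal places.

pH = 4.36

Henderson–Hasselbalch: pH = pKa + log([HCOO-]/[HCOOH]) = 3.80 + log(2.2/0.61)
pH = 3.80 + (+0.557) = 4.36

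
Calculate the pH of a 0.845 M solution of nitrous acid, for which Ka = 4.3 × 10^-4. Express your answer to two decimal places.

HNO2 ⇌ NO2- + H+
From the ICE table, Ka = x²/(0.845 − x) = 4.3 × 10^-4.
Since Ka ≪ C₀, x ≈ √(Ka·C₀) = 1.91 × 10^-2 M.
(x/C₀ = 2.3% < 5%, so the approximation holds.)
pH = −log[H+] = −log(1.91 × 10^-2) = 1.72

pH = 1.72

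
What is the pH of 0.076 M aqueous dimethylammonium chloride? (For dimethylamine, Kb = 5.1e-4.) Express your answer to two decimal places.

pH = 5.91

(CH3)2NH2+ is the conjugate acid of the weak base (CH3)2NH.
Ka = Kw/Kb = 1.0×10^-14 / 5.1 × 10^-4 = 1.96 × 10^-11
Ka = x²/(0.076 − x) = 1.96 × 10^-11
Since Ka ≪ C₀, x ≈ √(Ka·C₀) = 1.22 × 10^-6 M.
(x/C₀ = 0.0016% < 5%, so the approximation holds.)
pH = −log[H+] = −log(1.22 × 10^-6) = 5.91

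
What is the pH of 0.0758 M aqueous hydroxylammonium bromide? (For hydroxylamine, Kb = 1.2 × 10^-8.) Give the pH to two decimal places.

NH3OH+ is the conjugate acid of the weak base NH2OH.
Ka = Kw/Kb = 1.0×10^-14 / 1.2 × 10^-8 = 8.33 × 10^-7
From the ICE table, Ka = [H+]²/(0.0758 − [H+]) = 8.33 × 10^-7.
Neglecting [H+] in the denominator: [H+] = √(8.33 × 10^-7 × 0.0758) = 2.51 × 10^-4 M
pH = −log(2.51 × 10^-4) = 3.60

pH = 3.60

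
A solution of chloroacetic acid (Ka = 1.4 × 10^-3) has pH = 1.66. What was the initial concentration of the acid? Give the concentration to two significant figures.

[H+] = 10^(-1.66) = 2.19 × 10^-2 M = x
Ka = x²/(C₀ − x) ⇒ C₀ = x + x²/Ka
C₀ = 2.19 × 10^-2 + (2.19 × 10^-2)²/(1.4 × 10^-3) = 3.64 × 10^-1 M

C₀ = 3.6 × 10^-1 M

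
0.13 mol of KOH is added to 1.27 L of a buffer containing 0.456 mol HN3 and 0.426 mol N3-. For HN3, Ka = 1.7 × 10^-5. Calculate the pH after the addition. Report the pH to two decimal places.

OH- converts HN3 to N3-: HN3 → 0.326 mol, N3- → 0.556 mol.
pKa = −log(1.7 × 10^-5) = 4.770
pH = pKa + log([A⁻]/[HA]) = 4.770 + log(0.556/0.326) = 4.770 +0.232

pH = 5.00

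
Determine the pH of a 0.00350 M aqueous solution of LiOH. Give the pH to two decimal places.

LiOH is a strong base; [OH-] = 0.0035 M.
pOH = -log(0.0035) = 2.46
pH = 14.00 - 2.46 = 11.54

pH = 11.54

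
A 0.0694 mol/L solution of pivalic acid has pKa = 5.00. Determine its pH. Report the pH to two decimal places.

(CH3)3CCOOH ⇌ (CH3)3CCOO- + H+
Ka = 10^(−5.00) = 1.00 × 10^-5
From the ICE table, Ka = x²/(0.0694 − x) = 1.00 × 10^-5.
Since Ka ≪ C₀, x ≈ √(Ka·C₀) = 8.33 × 10^-4 M.
(x/C₀ = 1.2% < 5%, so the approximation holds.)
pH = −log(8.33 × 10^-4) = 3.08

pH = 3.08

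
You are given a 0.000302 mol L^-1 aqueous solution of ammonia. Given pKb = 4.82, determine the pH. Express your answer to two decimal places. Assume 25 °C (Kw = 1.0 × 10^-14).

NH3 + H2O ⇌ NH4+ + OH-
Kb = 10^(−4.82) = 1.51 × 10^-5
Kb = [OH-]²/(0.000302 − [OH-]) = 1.51 × 10^-5
The 5% rule fails; solving [OH-]² + Kb·[OH-] − Kb·C₀ = 0 exactly:
[OH-] = [−1.51e-05 + √(1.51e-05² + 1.82e-08)]/2 = 6.04 × 10^-5 M
pOH = 4.22, so pH = 14.00 − pOH = 9.78

pH = 9.78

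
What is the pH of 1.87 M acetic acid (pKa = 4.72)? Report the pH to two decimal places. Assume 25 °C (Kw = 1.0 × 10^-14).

pH = 2.22

CH3COOH ⇌ CH3COO- + H+
Ka = 10^(−4.72) = 1.91 × 10^-5
From the ICE table, Ka = x²/(1.87 − x) = 1.91 × 10^-5.
Neglecting x in the denominator: x = √(1.91 × 10^-5 × 1.87) = 5.98 × 10^-3 M
pH = −log(5.98 × 10^-3) = 2.22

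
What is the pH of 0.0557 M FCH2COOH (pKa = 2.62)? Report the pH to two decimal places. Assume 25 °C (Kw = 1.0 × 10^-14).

pH = 1.98

FCH2COOH ⇌ FCH2COO- + H+
Ka = 10^(−2.62) = 2.40 × 10^-3
From the ICE table, Ka = [H+]²/(0.0557 − [H+]) = 2.40 × 10^-3.
Here C₀/Ka ≈ 23.2, so the small-[H+] approximation fails. Use the quadratic:
[H+] = (−Ka + √(Ka² + 4·Ka·C₀))/2 = 1.04 × 10^-2 M
pH = −log(1.04 × 10^-2) = 1.98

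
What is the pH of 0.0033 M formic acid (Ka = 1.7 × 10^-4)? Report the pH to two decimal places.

pH = 3.17

HCOOH ⇌ HCOO- + H+
From the ICE table, Ka = [H+]²/(0.0033 − [H+]) = 1.7 × 10^-4.
The 5% rule fails; solving [H+]² + Ka·[H+] − Ka·C₀ = 0 exactly:
[H+] = [−0.00017 + √(0.00017² + 2.24e-06)]/2 = 6.69 × 10^-4 M
pH = −log[H+] = −log(6.69 × 10^-4) = 3.17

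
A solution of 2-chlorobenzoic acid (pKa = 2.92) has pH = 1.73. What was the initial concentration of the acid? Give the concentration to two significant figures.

[H+] = 10^(-1.73) = 1.86 × 10^-2 M = x
Ka = 10^(−2.92) = 1.20 × 10^-3
Ka = x²/(C₀ − x) ⇒ C₀ = x + x²/Ka
C₀ = 1.86 × 10^-2 + (1.86 × 10^-2)²/(1.20 × 10^-3) = 3.07 × 10^-1 M

C₀ = 3.1 × 10^-1 M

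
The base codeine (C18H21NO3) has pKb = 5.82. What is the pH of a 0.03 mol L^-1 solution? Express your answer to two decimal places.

C18H21NO3 + H2O ⇌ C18H22NO3+ + OH-
Kb = 10^(−5.82) = 1.51 × 10^-6
From the ICE table, Kb = x²/(0.03 − x) = 1.51 × 10^-6.
Assume x ≪ 0.03: x ≈ √(1.51 × 10^-6 × 0.03) = 2.13 × 10^-4 M
Check: 0.71% ionized — well under 5%, approximation valid.
pOH = 3.67, so pH = 14.00 − pOH = 10.33

pH = 10.33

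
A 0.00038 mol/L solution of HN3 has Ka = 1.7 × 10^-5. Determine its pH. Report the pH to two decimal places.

pH = 4.14

HN3 ⇌ N3- + H+
Ka = [H+]²/(0.00038 − [H+]) = 1.7 × 10^-5
Here C₀/Ka ≈ 22.4, so the small-[H+] approximation fails. Use the quadratic:
[H+] = [−1.7e-05 + √(1.7e-05² + 2.58e-08)]/2 = 7.23 × 10^-5 M
pH = −log[H+] = −log(7.23 × 10^-5) = 4.14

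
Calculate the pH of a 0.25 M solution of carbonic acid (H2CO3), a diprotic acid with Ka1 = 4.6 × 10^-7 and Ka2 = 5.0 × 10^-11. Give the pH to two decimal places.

pH = 3.47

Since Ka1 ≫ Ka2, the first ionization dominates [H+].
Ka1 = x²/(0.25 − x) = 4.6 × 10^-7
x ≈ √(4.6 × 10^-7 × 0.25) = 3.39 × 10^-4 M
pH = −log(3.39 × 10^-4) = 3.47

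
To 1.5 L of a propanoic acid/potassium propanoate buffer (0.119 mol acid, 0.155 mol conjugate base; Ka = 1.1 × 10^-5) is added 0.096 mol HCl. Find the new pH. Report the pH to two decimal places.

Added H+ converts CH3CH2COO- to CH3CH2COOH: CH3CH2COOH → 0.215 mol, CH3CH2COO- → 0.059 mol.
pKa = −log(1.1 × 10^-5) = 4.959
pH = pKa + log([A⁻]/[HA]) = 4.959 + log(0.059/0.215) = 4.959 -0.562

pH = 4.40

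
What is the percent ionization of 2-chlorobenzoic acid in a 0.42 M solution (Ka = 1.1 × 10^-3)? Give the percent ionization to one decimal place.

ClC6H4COOH ⇌ ClC6H4COO- + H+; let x = [H+] at equilibrium.
Solve x² + 0.0011x − 0.000462 = 0 → x = 2.10 × 10^-2 M
Fraction ionized = 2.10 × 10^-2 / 0.42 = 0.0500 → 5.0%

5.0%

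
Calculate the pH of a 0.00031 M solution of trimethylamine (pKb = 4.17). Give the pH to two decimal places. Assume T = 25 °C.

pH = 10.06

(CH3)3N + H2O ⇌ (CH3)3NH+ + OH-
Kb = 10^(−4.17) = 6.76 × 10^-5
From the ICE table, Kb = x²/(0.00031 − x) = 6.76 × 10^-5.
Here C₀/Kb ≈ 4.59, so the small-x approximation fails. Use the quadratic:
x = (−Kb + √(Kb² + 4·Kb·C₀))/2 = 1.15 × 10^-4 M
pOH = −log(1.15 × 10^-4) = 3.94; pH = 14.00 − 3.94 = 10.06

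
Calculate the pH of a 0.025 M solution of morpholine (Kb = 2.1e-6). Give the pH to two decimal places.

pH = 10.36

C4H8ONH + H2O ⇌ C4H8ONH2+ + OH-
Kb = [OH-]²/(0.025 − [OH-]) = 2.1 × 10^-6
Since Kb ≪ C₀, [OH-] ≈ √(Kb·C₀) = 2.29 × 10^-4 M.
Check: 0.92% ionized — well under 5%, approximation valid.
pOH = 3.64, so pH = 14.00 − pOH = 10.36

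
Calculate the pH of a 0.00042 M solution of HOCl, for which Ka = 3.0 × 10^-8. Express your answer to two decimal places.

pH = 5.45

HOCl ⇌ OCl- + H+
Ka = x²/(0.00042 − x) = 3.0 × 10^-8
Assume x ≪ 0.00042: x ≈ √(3.0 × 10^-8 × 0.00042) = 3.55 × 10^-6 M
(x/C₀ = 0.85% < 5%, so the approximation holds.)
pH = −log(3.55 × 10^-6) = 5.45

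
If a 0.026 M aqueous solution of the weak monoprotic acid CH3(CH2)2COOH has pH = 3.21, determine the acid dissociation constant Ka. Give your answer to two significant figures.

[H+] = 10^(-3.21) = 6.17 × 10^-4 M
At equilibrium [HA] = 0.026 − 6.17 × 10^-4 = 2.54 × 10^-2 M
Ka = [H+][A-]/[HA] = (6.17 × 10^-4)² / 2.54 × 10^-2 = 1.5 × 10^-5

Ka = 1.5 × 10^-5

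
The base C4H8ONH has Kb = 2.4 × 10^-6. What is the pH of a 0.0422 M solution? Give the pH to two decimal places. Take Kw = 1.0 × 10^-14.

pH = 10.50

C4H8ONH + H2O ⇌ C4H8ONH2+ + OH-
Kb = [OH-]²/(0.0422 − [OH-]) = 2.4 × 10^-6
Neglecting [OH-] in the denominator: [OH-] = √(2.4 × 10^-6 × 0.0422) = 3.18 × 10^-4 M
([OH-]/C₀ = 0.75% < 5%, so the approximation holds.)
pOH = 3.50, so pH = 14.00 − pOH = 10.50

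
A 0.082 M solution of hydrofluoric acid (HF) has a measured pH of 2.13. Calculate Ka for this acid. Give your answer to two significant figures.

[H+] = 10^(-2.13) = 7.41 × 10^-3 M
At equilibrium [HA] = 0.082 − 7.41 × 10^-3 = 7.46 × 10^-2 M
Ka = [H+][A-]/[HA] = (7.41 × 10^-3)² / 7.46 × 10^-2 = 7.4 × 10^-4

Ka = 7.4 × 10^-4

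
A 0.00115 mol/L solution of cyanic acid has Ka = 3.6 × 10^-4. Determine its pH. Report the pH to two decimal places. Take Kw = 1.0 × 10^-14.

HOCN ⇌ OCN- + H+
Ka = x²/(0.00115 − x) = 3.6 × 10^-4
The 5% rule fails; solving x² + Ka·x − Ka·C₀ = 0 exactly:
x = (−Ka + √(Ka² + 4·Ka·C₀))/2 = 4.88 × 10^-4 M
pH = −log[H+] = −log(4.88 × 10^-4) = 3.31

pH = 3.31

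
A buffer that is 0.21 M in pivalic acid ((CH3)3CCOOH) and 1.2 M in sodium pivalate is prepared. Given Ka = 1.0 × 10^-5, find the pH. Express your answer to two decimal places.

pH = 5.76

pKa = −log(1.0 × 10^-5) = 5.000
pH = pKa + log([A⁻]/[HA]) = 5.000 + log(1.2/0.21)
pH = 5.000 + (+0.757) = 5.76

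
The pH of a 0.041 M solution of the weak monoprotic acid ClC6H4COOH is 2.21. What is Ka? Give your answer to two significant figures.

Ka = 1.1 × 10^-3

[H+] = 10^(-2.21) = 6.17 × 10^-3 M
At equilibrium [HA] = 0.041 − 6.17 × 10^-3 = 3.48 × 10^-2 M
Ka = [H+][A-]/[HA] = (6.17 × 10^-3)² / 3.48 × 10^-2 = 1.1 × 10^-3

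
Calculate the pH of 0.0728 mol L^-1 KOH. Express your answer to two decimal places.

pH = 12.86

KOH is a strong base; [OH-] = 0.0728 M.
pOH = -log(0.0728) = 1.14
pH = 14.00 - 1.14 = 12.86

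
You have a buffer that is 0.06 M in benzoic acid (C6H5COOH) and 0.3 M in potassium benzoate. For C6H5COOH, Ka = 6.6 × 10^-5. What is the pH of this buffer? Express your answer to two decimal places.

pKa = −log(6.6 × 10^-5) = 4.180
Henderson–Hasselbalch: pH = pKa + log([C6H5COO-]/[C6H5COOH]) = 4.180 + log(0.3/0.06)
pH = 4.180 + (+0.699) = 4.88

pH = 4.88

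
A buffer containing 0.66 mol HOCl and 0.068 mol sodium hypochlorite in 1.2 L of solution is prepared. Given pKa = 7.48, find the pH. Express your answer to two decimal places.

Henderson–Hasselbalch: pH = pKa + log([OCl-]/[HOCl]) = 7.48 + log(0.068/0.66)
pH = 7.48 + (-0.987) = 6.49

pH = 6.49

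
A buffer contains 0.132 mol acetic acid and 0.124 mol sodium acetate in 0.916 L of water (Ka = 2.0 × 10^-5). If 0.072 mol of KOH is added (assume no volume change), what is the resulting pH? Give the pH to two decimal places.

After neutralization: n(CH3COOH) = 0.06 mol, n(CH3COO-) = 0.196 mol.
pKa = −log(2.0 × 10^-5) = 4.699
pH = pKa + log(n_CH3COO-/n_CH3COOH) = 4.699 + log(0.196/0.06) = 4.699 + (+0.514)

pH = 5.21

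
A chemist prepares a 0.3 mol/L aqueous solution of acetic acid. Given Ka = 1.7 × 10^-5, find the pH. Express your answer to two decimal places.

pH = 2.65

CH3COOH ⇌ CH3COO- + H+
Let x = [H+] at equilibrium. Ka = x²/(0.3 − x).
Neglecting x in the denominator: x = √(1.7 × 10^-5 × 0.3) = 2.26 × 10^-3 M
(x/C₀ = 0.75% < 5%, so the approximation holds.)
pH = −log[H+] = −log(2.26 × 10^-3) = 2.65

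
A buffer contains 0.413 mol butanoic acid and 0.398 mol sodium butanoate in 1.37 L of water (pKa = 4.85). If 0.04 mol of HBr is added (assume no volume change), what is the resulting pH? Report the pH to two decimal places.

pH = 4.75

Added H+ converts CH3(CH2)2COO- to CH3(CH2)2COOH: CH3(CH2)2COOH → 0.453 mol, CH3(CH2)2COO- → 0.358 mol.
pH = pKa + log([A⁻]/[HA]) = 4.85 + log(0.358/0.453) = 4.85 -0.102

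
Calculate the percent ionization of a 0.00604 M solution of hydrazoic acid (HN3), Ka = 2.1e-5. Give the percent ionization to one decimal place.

5.7%

HN3 ⇌ N3- + H+; let x = [H+] at equilibrium.
Solve x² + 2.1e-05x − 1.27e-07 = 0 → x = 3.46 × 10^-4 M
% ionization = x/C₀ × 100% = 3.46 × 10^-4/0.00604 × 100% = 5.7%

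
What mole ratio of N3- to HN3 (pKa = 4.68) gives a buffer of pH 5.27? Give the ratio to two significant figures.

pH = pKa + log(r) ⇒ log(r) = 5.27 − 4.68 = +0.59
r = [N3-]/[HN3] = 10^(+0.59) = 3.89

ratio = 3.9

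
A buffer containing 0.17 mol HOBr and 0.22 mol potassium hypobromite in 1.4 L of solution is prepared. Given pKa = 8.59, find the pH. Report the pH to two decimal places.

Henderson–Hasselbalch: pH = pKa + log([OBr-]/[HOBr]) = 8.59 + log(0.22/0.17)
pH = 8.59 + (+0.112) = 8.70

pH = 8.70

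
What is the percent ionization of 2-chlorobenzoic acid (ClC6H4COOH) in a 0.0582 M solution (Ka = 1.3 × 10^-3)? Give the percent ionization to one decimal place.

ClC6H4COOH ⇌ ClC6H4COO- + H+; let x = [H+] at equilibrium.
Ka = x²/(C₀ − x); solving the quadratic gives x = 8.07 × 10^-3 M.
Fraction ionized = 8.07 × 10^-3 / 0.0582 = 0.1387 → 13.9%

13.9%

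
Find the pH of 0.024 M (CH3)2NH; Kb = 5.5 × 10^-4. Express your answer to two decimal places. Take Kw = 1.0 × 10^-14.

pH = 11.53

(CH3)2NH + H2O ⇌ (CH3)2NH2+ + OH-
Kb = x²/(0.024 − x) = 5.5 × 10^-4
x is not negligible relative to C₀; solve x² + 0.00055·x − 1.32e-05 = 0.
x = (−Kb + √(Kb² + 4·Kb·C₀))/2 = 3.37 × 10^-3 M
pOH = −log(3.37 × 10^-3) = 2.47; pH = 14.00 − 2.47 = 11.53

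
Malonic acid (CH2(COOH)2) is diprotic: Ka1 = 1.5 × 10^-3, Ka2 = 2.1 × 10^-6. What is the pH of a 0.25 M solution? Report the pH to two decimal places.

Since Ka1 ≫ Ka2, the first ionization dominates [H+].
Ka1 = x²/(0.25 − x) = 1.5 × 10^-3
Solving the quadratic: x = (−Ka1 + √(Ka1² + 4·Ka1·C₀))/2 = 1.86 × 10^-2 M
pH = −log(1.86 × 10^-2) = 1.73

pH = 1.73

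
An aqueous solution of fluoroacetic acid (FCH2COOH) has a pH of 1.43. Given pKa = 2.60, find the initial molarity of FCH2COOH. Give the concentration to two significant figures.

C₀ = 5.9 × 10^-1 M

[H+] = 10^(-1.43) = 3.72 × 10^-2 M = x
Ka = 10^(−2.60) = 2.51 × 10^-3
Ka = x²/(C₀ − x) ⇒ C₀ = x + x²/Ka
C₀ = 3.72 × 10^-2 + (3.72 × 10^-2)²/(2.51 × 10^-3) = 5.89 × 10^-1 M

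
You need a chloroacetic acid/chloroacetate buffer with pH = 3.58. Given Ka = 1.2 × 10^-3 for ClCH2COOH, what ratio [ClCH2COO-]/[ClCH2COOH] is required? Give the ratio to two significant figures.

ratio = 4.6

pKa = -log(1.2 × 10^-3) = 2.921
pH = pKa + log(r) ⇒ log(r) = 3.58 − 2.921 = +0.659
r = [ClCH2COO-]/[ClCH2COOH] = 10^(+0.659) = 4.56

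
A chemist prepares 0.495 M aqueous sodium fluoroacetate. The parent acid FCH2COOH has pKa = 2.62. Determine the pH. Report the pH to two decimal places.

FCH2COO- is the conjugate base of the weak acid FCH2COOH.
Ka = 10^(−2.62) = 2.40 × 10^-3
Kb = Kw/Ka = 1.0×10^-14 / 2.40 × 10^-3 = 4.17 × 10^-12
Let x = [OH-] at equilibrium. Kb = x²/(0.495 − x).
Neglecting x in the denominator: x = √(4.17 × 10^-12 × 0.495) = 1.44 × 10^-6 M
(x/C₀ = 0.00029% < 5%, so the approximation holds.)
pOH = 5.84, so pH = 14.00 − pOH = 8.16

pH = 8.16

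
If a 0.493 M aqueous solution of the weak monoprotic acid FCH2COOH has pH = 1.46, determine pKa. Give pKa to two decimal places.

pKa = 2.58

[H+] = 10^(-1.46) = 3.47 × 10^-2 M
At equilibrium [HA] = 0.493 − 3.47 × 10^-2 = 4.58 × 10^-1 M
Ka = [H+][A-]/[HA] = (3.47 × 10^-2)² / 4.58 × 10^-1 = 2.63 × 10^-3
pKa = -log(2.63 × 10^-3) = 2.58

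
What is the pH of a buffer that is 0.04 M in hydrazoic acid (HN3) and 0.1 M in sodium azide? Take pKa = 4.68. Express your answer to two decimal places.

pH = 5.08

pH = pKa + log([A⁻]/[HA]) = 4.68 + log(0.1/0.04)
pH = 4.68 + (+0.398) = 5.08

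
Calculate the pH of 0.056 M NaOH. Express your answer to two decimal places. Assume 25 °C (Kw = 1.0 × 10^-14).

pH = 12.75

NaOH is a strong base; [OH-] = 0.056 M.
pOH = -log(0.056) = 1.25
pH = 14.00 - 1.25 = 12.75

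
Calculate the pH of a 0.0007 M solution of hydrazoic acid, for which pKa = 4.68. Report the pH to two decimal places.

pH = 3.95

HN3 ⇌ N3- + H+
Ka = 10^(−4.68) = 2.09 × 10^-5
Ka = [H+]²/(0.0007 − [H+]) = 2.09 × 10^-5
The 5% rule fails; solving [H+]² + Ka·[H+] − Ka·C₀ = 0 exactly:
[H+] = [−2.09e-05 + √(2.09e-05² + 5.85e-08)]/2 = 1.11 × 10^-4 M
pH = −log(1.11 × 10^-4) = 3.95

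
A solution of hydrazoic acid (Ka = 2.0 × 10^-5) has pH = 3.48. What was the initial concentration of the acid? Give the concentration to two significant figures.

C₀ = 5.8 × 10^-3 M

[H+] = 10^(-3.48) = 3.31 × 10^-4 M = x
Ka = x²/(C₀ − x) ⇒ C₀ = x + x²/Ka
C₀ = 3.31 × 10^-4 + (3.31 × 10^-4)²/(2.0 × 10^-5) = 5.81 × 10^-3 M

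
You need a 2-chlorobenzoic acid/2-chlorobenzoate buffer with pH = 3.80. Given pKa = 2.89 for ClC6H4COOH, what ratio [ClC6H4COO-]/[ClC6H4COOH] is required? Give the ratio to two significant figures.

pH = pKa + log(r) ⇒ log(r) = 3.80 − 2.89 = +0.91
r = [ClC6H4COO-]/[ClC6H4COOH] = 10^(+0.91) = 8.13

ratio = 8.1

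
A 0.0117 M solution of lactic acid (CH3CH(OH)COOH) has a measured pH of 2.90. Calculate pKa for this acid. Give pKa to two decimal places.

[H+] = 10^(-2.90) = 1.26 × 10^-3 M
At equilibrium [HA] = 0.0117 − 1.26 × 10^-3 = 1.04 × 10^-2 M
Ka = [H+][A-]/[HA] = (1.26 × 10^-3)² / 1.04 × 10^-2 = 1.53 × 10^-4
pKa = -log(1.53 × 10^-4) = 3.82

pKa = 3.82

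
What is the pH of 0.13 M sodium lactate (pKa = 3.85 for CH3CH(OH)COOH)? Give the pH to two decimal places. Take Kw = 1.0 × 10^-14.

CH3CH(OH)COO- is the conjugate base of the weak acid CH3CH(OH)COOH.
Ka = 10^(−3.85) = 1.41 × 10^-4
Kb = Kw/Ka = 1.0×10^-14 / 1.41 × 10^-4 = 7.09 × 10^-11
From the ICE table, Kb = x²/(0.13 − x) = 7.09 × 10^-11.
Assume x ≪ 0.13: x ≈ √(7.09 × 10^-11 × 0.13) = 3.04 × 10^-6 M
pOH = −log(3.04 × 10^-6) = 5.52; pH = 14.00 − 5.52 = 8.48

pH = 8.48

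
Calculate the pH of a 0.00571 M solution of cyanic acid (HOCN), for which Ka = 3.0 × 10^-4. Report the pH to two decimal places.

pH = 2.93

HOCN ⇌ OCN- + H+
Ka = [H+]²/(0.00571 − [H+]) = 3.0 × 10^-4
[H+] is not negligible relative to C₀; solve [H+]² + 0.0003·[H+] − 1.71e-06 = 0.
[H+] = [−0.0003 + √(0.0003² + 6.85e-06)]/2 = 1.17 × 10^-3 M
pH = −log[H+] = −log(1.17 × 10^-3) = 2.93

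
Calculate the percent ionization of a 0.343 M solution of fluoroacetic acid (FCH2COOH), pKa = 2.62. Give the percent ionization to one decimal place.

FCH2COOH ⇌ FCH2COO- + H+; let x = [H+] at equilibrium.
Ka = 10^(−2.62) = 2.40 × 10^-3
Solve x² + 0.0024x − 0.000823 = 0 → x = 2.75 × 10^-2 M
% ionization = x/C₀ × 100% = 2.75 × 10^-2/0.343 × 100% = 8.0%

8.0%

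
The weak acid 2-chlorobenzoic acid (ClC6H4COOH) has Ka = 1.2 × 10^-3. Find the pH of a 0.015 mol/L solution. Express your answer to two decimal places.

ClC6H4COOH ⇌ ClC6H4COO- + H+
Ka = x²/(0.015 − x) = 1.2 × 10^-3
Here C₀/Ka ≈ 12.5, so the small-x approximation fails. Use the quadratic:
x = [−0.0012 + √(0.0012² + 7.2e-05)]/2 = 3.68 × 10^-3 M
pH = −log(3.68 × 10^-3) = 2.43

pH = 2.43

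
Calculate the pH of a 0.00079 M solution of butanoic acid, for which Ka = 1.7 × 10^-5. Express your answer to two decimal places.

pH = 3.97

CH3(CH2)2COOH ⇌ CH3(CH2)2COO- + H+
Ka = x²/(0.00079 − x) = 1.7 × 10^-5
The 5% rule fails; solving x² + Ka·x − Ka·C₀ = 0 exactly:
x = (−Ka + √(Ka² + 4·Ka·C₀))/2 = 1.08 × 10^-4 M
pH = −log[H+] = −log(1.08 × 10^-4) = 3.97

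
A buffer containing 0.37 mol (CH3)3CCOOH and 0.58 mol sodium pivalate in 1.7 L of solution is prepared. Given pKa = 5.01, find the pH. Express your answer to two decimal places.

pH = 5.21

pH = pKa + log([A⁻]/[HA]) = 5.01 + log(0.58/0.37)
pH = 5.01 + (+0.195) = 5.21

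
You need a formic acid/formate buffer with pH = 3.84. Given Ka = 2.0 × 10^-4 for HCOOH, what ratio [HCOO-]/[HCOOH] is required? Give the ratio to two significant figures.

ratio = 1.4

pKa = -log(2.0 × 10^-4) = 3.699
pH = pKa + log(r) ⇒ log(r) = 3.84 − 3.699 = +0.141
r = [HCOO-]/[HCOOH] = 10^(+0.141) = 1.38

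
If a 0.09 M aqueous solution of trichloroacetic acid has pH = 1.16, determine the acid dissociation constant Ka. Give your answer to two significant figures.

[H+] = 10^(-1.16) = 6.92 × 10^-2 M
At equilibrium [HA] = 0.09 − 6.92 × 10^-2 = 2.08 × 10^-2 M
Ka = [H+][A-]/[HA] = (6.92 × 10^-2)² / 2.08 × 10^-2 = 2.3 × 10^-1

Ka = 2.3 × 10^-1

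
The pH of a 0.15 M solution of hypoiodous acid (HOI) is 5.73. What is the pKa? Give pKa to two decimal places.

[H+] = 10^(-5.73) = 1.86 × 10^-6 M
At equilibrium [HA] = 0.15 − 1.86 × 10^-6 = 1.50 × 10^-1 M
Ka = [H+][A-]/[HA] = (1.86 × 10^-6)² / 1.50 × 10^-1 = 2.31 × 10^-11
pKa = -log(2.31 × 10^-11) = 10.64

pKa = 10.64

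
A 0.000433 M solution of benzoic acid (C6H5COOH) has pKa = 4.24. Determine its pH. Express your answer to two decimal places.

pH = 3.88

C6H5COOH ⇌ C6H5COO- + H+
Ka = 10^(−4.24) = 5.75 × 10^-5
Ka = [H+]²/(0.000433 − [H+]) = 5.75 × 10^-5
The 5% rule fails; solving [H+]² + Ka·[H+] − Ka·C₀ = 0 exactly:
[H+] = [−5.75e-05 + √(5.75e-05² + 9.96e-08)]/2 = 1.32 × 10^-4 M
pH = −log[H+] = −log(1.32 × 10^-4) = 3.88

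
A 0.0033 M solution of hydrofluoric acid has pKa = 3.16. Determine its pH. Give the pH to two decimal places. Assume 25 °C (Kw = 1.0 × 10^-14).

pH = 2.92

HF ⇌ F- + H+
Ka = 10^(−3.16) = 6.92 × 10^-4
Ka = x²/(0.0033 − x) = 6.92 × 10^-4
x is not negligible relative to C₀; solve x² + 0.000692·x − 2.28e-06 = 0.
x = [−0.000692 + √(0.000692² + 9.13e-06)]/2 = 1.20 × 10^-3 M
pH = −log[H+] = −log(1.20 × 10^-3) = 2.92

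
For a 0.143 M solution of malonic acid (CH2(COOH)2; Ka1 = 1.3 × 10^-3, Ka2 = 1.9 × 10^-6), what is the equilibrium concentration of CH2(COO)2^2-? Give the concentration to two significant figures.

1.9 × 10^-6 M

First ionization gives [H+] ≈ [CH2(COOH)COO-] = 1.30 × 10^-2 M.
Second step: Ka2 = [H+][CH2(COO)2^2-]/[CH2(COOH)COO-] ≈ [CH2(COO)2^2-] (since [H+] ≈ [CH2(COOH)COO-]).
So [CH2(COO)2^2-] ≈ Ka2.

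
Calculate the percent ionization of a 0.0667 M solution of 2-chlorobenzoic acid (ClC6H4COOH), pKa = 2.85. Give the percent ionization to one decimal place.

ClC6H4COOH ⇌ ClC6H4COO- + H+; let x = [H+] at equilibrium.
Ka = 10^(−2.85) = 1.41 × 10^-3
Solve x² + 0.00141x − 9.4e-05 = 0 → x = 9.02 × 10^-3 M
% ionization = x/C₀ × 100% = 9.02 × 10^-3/0.0667 × 100% = 13.5%

13.5%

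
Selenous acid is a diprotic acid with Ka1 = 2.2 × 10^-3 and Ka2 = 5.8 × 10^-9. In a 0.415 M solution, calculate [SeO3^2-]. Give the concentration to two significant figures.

5.8 × 10^-9 M

First ionization gives [H+] ≈ [HSeO3-] = 2.91 × 10^-2 M.
Second step: Ka2 = [H+][SeO3^2-]/[HSeO3-] ≈ [SeO3^2-] (since [H+] ≈ [HSeO3-]).
So [SeO3^2-] ≈ Ka2.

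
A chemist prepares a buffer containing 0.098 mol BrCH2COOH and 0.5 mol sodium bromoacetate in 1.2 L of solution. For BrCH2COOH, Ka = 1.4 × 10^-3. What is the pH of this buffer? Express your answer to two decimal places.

pKa = −log(1.4 × 10^-3) = 2.854
Using pH = pKa + log([base]/[acid]) with [base]/[acid] = 0.5/0.098:
pH = 2.854 + (+0.708) = 3.56

pH = 3.56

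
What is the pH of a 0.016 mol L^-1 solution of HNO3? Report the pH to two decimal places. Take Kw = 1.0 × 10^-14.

pH = 1.80

HNO3 is a strong acid and dissociates completely, so [H+] = 0.016 M.
pH = -log(0.016) = 1.80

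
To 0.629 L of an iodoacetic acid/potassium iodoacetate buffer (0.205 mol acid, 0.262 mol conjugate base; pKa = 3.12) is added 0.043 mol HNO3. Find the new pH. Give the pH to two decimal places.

pH = 3.07

Added H+ converts ICH2COO- to ICH2COOH: ICH2COOH → 0.248 mol, ICH2COO- → 0.219 mol.
Henderson–Hasselbalch with mole ratio 0.219/0.248: pH = 3.12 + (-0.054)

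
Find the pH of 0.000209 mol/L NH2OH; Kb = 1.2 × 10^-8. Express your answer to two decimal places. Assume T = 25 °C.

NH2OH + H2O ⇌ NH3OH+ + OH-
Let x = [OH-] at equilibrium. Kb = x²/(0.000209 − x).
Since Kb ≪ C₀, x ≈ √(Kb·C₀) = 1.58 × 10^-6 M.
Check: 0.76% ionized — well under 5%, approximation valid.
pOH = 5.80, so pH = 14.00 − pOH = 8.20

pH = 8.20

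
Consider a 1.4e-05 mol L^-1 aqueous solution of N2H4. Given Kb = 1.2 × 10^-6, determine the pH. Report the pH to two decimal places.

N2H4 + H2O ⇌ N2H5+ + OH-
From the ICE table, Kb = [OH-]²/(1.4e-05 − [OH-]) = 1.2 × 10^-6.
[OH-] is not negligible relative to C₀; solve [OH-]² + 1.2e-06·[OH-] − 1.68e-11 = 0.
[OH-] = [−1.2e-06 + √(1.2e-06² + 6.72e-11)]/2 = 3.54 × 10^-6 M
pOH = −log(3.54 × 10^-6) = 5.45; pH = 14.00 − 5.45 = 8.55

pH = 8.55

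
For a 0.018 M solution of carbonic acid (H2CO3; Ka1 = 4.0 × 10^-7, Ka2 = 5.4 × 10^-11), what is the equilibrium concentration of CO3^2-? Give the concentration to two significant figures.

5.4 × 10^-11 M

First ionization gives [H+] ≈ [HCO3-] = 8.49 × 10^-5 M.
Second step: Ka2 = [H+][CO3^2-]/[HCO3-] ≈ [CO3^2-] (since [H+] ≈ [HCO3-]).
So [CO3^2-] ≈ Ka2.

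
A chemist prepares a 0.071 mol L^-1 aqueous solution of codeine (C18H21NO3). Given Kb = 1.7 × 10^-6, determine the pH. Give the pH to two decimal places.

C18H21NO3 + H2O ⇌ C18H22NO3+ + OH-
From the ICE table, Kb = [OH-]²/(0.071 − [OH-]) = 1.7 × 10^-6.
Neglecting [OH-] in the denominator: [OH-] = √(1.7 × 10^-6 × 0.071) = 3.47 × 10^-4 M
([OH-]/C₀ = 0.49% < 5%, so the approximation holds.)
pOH = 3.46, so pH = 14.00 − pOH = 10.54

pH = 10.54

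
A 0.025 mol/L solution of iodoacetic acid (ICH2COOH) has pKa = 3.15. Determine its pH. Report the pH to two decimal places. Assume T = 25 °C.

pH = 2.41

ICH2COOH ⇌ ICH2COO- + H+
Ka = 10^(−3.15) = 7.08 × 10^-4
Ka = [H+]²/(0.025 − [H+]) = 7.08 × 10^-4
The 5% rule fails; solving [H+]² + Ka·[H+] − Ka·C₀ = 0 exactly:
[H+] = [−0.000708 + √(0.000708² + 7.08e-05)]/2 = 3.87 × 10^-3 M
pH = −log(3.87 × 10^-3) = 2.41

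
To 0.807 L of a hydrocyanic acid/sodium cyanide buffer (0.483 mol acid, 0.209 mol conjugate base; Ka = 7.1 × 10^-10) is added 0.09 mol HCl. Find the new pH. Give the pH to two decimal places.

After neutralization: n(HCN) = 0.573 mol, n(CN-) = 0.119 mol.
pKa = −log(7.1 × 10^-10) = 9.149
pH = pKa + log(n_CN-/n_HCN) = 9.149 + log(0.119/0.573) = 9.149 + (-0.683)

pH = 8.47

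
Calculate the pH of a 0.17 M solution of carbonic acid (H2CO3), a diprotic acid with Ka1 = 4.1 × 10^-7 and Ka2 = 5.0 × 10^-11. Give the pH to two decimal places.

pH = 3.58

Since Ka1 ≫ Ka2, the first ionization dominates [H+].
Ka1 = x²/(0.17 − x) = 4.1 × 10^-7
x ≈ √(4.1 × 10^-7 × 0.17) = 2.64 × 10^-4 M
pH = −log(2.64 × 10^-4) = 3.58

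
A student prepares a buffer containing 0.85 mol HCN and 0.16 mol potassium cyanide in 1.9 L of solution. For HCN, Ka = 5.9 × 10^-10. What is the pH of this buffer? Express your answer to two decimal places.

pH = 8.50

pKa = −log(5.9 × 10^-10) = 9.229
Henderson–Hasselbalch: pH = pKa + log([CN-]/[HCN]) = 9.229 + log(0.16/0.85)
pH = 9.229 + (-0.725) = 8.50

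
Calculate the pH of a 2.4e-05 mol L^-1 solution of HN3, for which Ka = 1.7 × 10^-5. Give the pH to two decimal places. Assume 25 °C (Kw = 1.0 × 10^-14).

pH = 4.87

HN3 ⇌ N3- + H+
Ka = [H+]²/(2.4e-05 − [H+]) = 1.7 × 10^-5
The 5% rule fails; solving [H+]² + Ka·[H+] − Ka·C₀ = 0 exactly:
[H+] = (−Ka + √(Ka² + 4·Ka·C₀))/2 = 1.34 × 10^-5 M
pH = −log(1.34 × 10^-5) = 4.87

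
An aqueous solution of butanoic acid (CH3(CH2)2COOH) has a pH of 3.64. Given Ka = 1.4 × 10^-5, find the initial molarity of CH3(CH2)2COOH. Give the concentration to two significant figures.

C₀ = 4.0 × 10^-3 M

[H+] = 10^(-3.64) = 2.29 × 10^-4 M = x
Ka = x²/(C₀ − x) ⇒ C₀ = x + x²/Ka
C₀ = 2.29 × 10^-4 + (2.29 × 10^-4)²/(1.4 × 10^-5) = 3.97 × 10^-3 M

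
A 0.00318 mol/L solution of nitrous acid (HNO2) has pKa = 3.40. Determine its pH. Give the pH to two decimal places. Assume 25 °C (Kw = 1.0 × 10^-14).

HNO2 ⇌ NO2- + H+
Ka = 10^(−3.40) = 3.98 × 10^-4
From the ICE table, Ka = [H+]²/(0.00318 − [H+]) = 3.98 × 10^-4.
Here C₀/Ka ≈ 7.99, so the small-[H+] approximation fails. Use the quadratic:
[H+] = (−Ka + √(Ka² + 4·Ka·C₀))/2 = 9.43 × 10^-4 M
pH = −log[H+] = −log(9.43 × 10^-4) = 3.03

pH = 3.03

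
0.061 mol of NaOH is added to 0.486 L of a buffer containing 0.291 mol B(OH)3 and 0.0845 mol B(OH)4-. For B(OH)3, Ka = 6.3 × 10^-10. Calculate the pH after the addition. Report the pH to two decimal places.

pH = 9.00

After neutralization: n(B(OH)3) = 0.23 mol, n(B(OH)4-) = 0.146 mol.
pKa = −log(6.3 × 10^-10) = 9.201
Henderson–Hasselbalch with mole ratio 0.146/0.23: pH = 9.201 + (-0.197)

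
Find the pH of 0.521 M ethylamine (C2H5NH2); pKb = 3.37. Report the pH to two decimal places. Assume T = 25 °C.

pH = 12.17

C2H5NH2 + H2O ⇌ C2H5NH3+ + OH-
Kb = 10^(−3.37) = 4.27 × 10^-4
From the ICE table, Kb = x²/(0.521 − x) = 4.27 × 10^-4.
Assume x ≪ 0.521: x ≈ √(4.27 × 10^-4 × 0.521) = 1.49 × 10^-2 M
Check: 2.9% ionized — well under 5%, approximation valid.
pOH = −log(1.49 × 10^-2) = 1.83; pH = 14.00 − 1.83 = 12.17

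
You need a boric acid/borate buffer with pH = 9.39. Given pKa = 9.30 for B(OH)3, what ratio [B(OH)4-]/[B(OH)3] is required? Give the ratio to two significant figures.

pH = pKa + log(r) ⇒ log(r) = 9.39 − 9.30 = +0.09
r = [B(OH)4-]/[B(OH)3] = 10^(+0.09) = 1.23

ratio = 1.2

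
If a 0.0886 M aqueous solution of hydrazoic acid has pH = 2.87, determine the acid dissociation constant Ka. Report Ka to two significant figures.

[H+] = 10^(-2.87) = 1.35 × 10^-3 M
At equilibrium [HA] = 0.0886 − 1.35 × 10^-3 = 8.72 × 10^-2 M
Ka = [H+][A-]/[HA] = (1.35 × 10^-3)² / 8.72 × 10^-2 = 2.1 × 10^-5

Ka = 2.1 × 10^-5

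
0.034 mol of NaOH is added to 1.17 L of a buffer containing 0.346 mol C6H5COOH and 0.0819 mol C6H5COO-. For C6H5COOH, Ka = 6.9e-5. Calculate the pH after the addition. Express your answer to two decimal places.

pH = 3.73

OH- converts C6H5COOH to C6H5COO-: C6H5COOH → 0.312 mol, C6H5COO- → 0.116 mol.
pKa = −log(6.9 × 10^-5) = 4.161
pH = pKa + log(n_C6H5COO-/n_C6H5COOH) = 4.161 + log(0.116/0.312) = 4.161 + (-0.430)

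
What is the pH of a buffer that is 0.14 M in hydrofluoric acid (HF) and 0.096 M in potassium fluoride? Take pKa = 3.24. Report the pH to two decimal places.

Henderson–Hasselbalch: pH = pKa + log([F-]/[HF]) = 3.24 + log(0.096/0.14)
pH = 3.24 + (-0.164) = 3.08

pH = 3.08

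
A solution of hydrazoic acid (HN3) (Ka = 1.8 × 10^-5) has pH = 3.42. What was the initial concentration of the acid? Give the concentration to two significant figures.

[H+] = 10^(-3.42) = 3.80 × 10^-4 M = x
Ka = x²/(C₀ − x) ⇒ C₀ = x + x²/Ka
C₀ = 3.80 × 10^-4 + (3.80 × 10^-4)²/(1.8 × 10^-5) = 8.40 × 10^-3 M

C₀ = 8.4 × 10^-3 M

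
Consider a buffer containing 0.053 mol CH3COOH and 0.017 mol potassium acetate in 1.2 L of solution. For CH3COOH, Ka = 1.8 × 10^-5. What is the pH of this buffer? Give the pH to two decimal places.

pH = 4.25

pKa = −log(1.8 × 10^-5) = 4.745
Using pH = pKa + log([base]/[acid]) with [base]/[acid] = 0.017/0.053:
pH = 4.745 + (-0.494) = 4.25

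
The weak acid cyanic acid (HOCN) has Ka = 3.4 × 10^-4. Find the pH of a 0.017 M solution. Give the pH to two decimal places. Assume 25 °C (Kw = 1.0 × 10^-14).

HOCN ⇌ OCN- + H+
Let x = [H+] at equilibrium. Ka = x²/(0.017 − x).
The 5% rule fails; solving x² + Ka·x − Ka·C₀ = 0 exactly:
x = [−0.00034 + √(0.00034² + 2.31e-05)]/2 = 2.24 × 10^-3 M
pH = −log[H+] = −log(2.24 × 10^-3) = 2.65

pH = 2.65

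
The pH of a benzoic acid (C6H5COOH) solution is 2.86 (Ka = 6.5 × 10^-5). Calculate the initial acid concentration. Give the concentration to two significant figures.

[H+] = 10^(-2.86) = 1.38 × 10^-3 M = x
Ka = x²/(C₀ − x) ⇒ C₀ = x + x²/Ka
C₀ = 1.38 × 10^-3 + (1.38 × 10^-3)²/(6.5 × 10^-5) = 3.07 × 10^-2 M

C₀ = 3.1 × 10^-2 M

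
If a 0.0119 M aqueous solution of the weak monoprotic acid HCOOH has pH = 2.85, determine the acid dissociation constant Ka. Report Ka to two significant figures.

Ka = 1.9 × 10^-4

[H+] = 10^(-2.85) = 1.41 × 10^-3 M
At equilibrium [HA] = 0.0119 − 1.41 × 10^-3 = 1.05 × 10^-2 M
Ka = [H+][A-]/[HA] = (1.41 × 10^-3)² / 1.05 × 10^-2 = 1.9 × 10^-4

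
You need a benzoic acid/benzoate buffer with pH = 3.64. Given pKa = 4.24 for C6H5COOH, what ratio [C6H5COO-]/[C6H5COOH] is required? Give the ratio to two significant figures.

pH = pKa + log(r) ⇒ log(r) = 3.64 − 4.24 = -0.60
r = [C6H5COO-]/[C6H5COOH] = 10^(-0.60) = 0.251

ratio = 0.25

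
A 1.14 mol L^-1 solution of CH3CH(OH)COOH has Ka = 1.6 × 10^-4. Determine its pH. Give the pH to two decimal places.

pH = 1.87

CH3CH(OH)COOH ⇌ CH3CH(OH)COO- + H+
Ka = x²/(1.14 − x) = 1.6 × 10^-4
Assume x ≪ 1.14: x ≈ √(1.6 × 10^-4 × 1.14) = 1.35 × 10^-2 M
(x/C₀ = 1.2% < 5%, so the approximation holds.)
pH = −log[H+] = −log(1.35 × 10^-2) = 1.87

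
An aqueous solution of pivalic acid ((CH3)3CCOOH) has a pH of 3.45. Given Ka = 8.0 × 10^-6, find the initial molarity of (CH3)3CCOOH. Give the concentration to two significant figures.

C₀ = 1.6 × 10^-2 M

[H+] = 10^(-3.45) = 3.55 × 10^-4 M = x
Ka = x²/(C₀ − x) ⇒ C₀ = x + x²/Ka
C₀ = 3.55 × 10^-4 + (3.55 × 10^-4)²/(8.0 × 10^-6) = 1.61 × 10^-2 M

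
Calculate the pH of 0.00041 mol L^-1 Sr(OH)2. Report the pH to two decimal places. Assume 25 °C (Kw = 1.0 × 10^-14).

Sr(OH)2 is a strong base (each formula unit releases 2 OH-); [OH-] = 0.00082 M.
pOH = -log(0.00082) = 3.09
pH = 14.00 - 3.09 = 10.91

pH = 10.91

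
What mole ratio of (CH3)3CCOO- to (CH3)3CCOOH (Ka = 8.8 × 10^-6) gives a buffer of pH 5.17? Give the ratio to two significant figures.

ratio = 1.3

pKa = -log(8.8 × 10^-6) = 5.056
pH = pKa + log(r) ⇒ log(r) = 5.17 − 5.056 = +0.114
r = [(CH3)3CCOO-]/[(CH3)3CCOOH] = 10^(+0.114) = 1.3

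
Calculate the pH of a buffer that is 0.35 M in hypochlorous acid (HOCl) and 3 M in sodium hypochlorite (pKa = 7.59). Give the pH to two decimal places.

pH = 8.52

Henderson–Hasselbalch: pH = pKa + log([OCl-]/[HOCl]) = 7.59 + log(3/0.35)
pH = 7.59 + (+0.933) = 8.52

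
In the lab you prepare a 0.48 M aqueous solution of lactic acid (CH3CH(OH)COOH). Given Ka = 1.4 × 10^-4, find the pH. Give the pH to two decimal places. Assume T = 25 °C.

pH = 2.09

CH3CH(OH)COOH ⇌ CH3CH(OH)COO- + H+
From the ICE table, Ka = [H+]²/(0.48 − [H+]) = 1.4 × 10^-4.
Neglecting [H+] in the denominator: [H+] = √(1.4 × 10^-4 × 0.48) = 8.20 × 10^-3 M
pH = −log[H+] = −log(8.20 × 10^-3) = 2.09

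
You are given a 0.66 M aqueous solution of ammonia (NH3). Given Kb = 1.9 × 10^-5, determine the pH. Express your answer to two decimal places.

pH = 11.55

NH3 + H2O ⇌ NH4+ + OH-
Let x = [OH-] at equilibrium. Kb = x²/(0.66 − x).
Since Kb ≪ C₀, x ≈ √(Kb·C₀) = 3.54 × 10^-3 M.
pOH = 2.45, so pH = 14.00 − pOH = 11.55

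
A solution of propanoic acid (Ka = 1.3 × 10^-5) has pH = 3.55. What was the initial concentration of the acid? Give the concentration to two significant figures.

[H+] = 10^(-3.55) = 2.82 × 10^-4 M = x
Ka = x²/(C₀ − x) ⇒ C₀ = x + x²/Ka
C₀ = 2.82 × 10^-4 + (2.82 × 10^-4)²/(1.3 × 10^-5) = 6.40 × 10^-3 M

C₀ = 6.4 × 10^-3 M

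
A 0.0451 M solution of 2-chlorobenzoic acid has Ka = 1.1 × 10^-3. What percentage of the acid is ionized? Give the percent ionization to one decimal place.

14.4%

ClC6H4COOH ⇌ ClC6H4COO- + H+; let x = [H+] at equilibrium.
Ka = x²/(C₀ − x); solving the quadratic gives x = 6.51 × 10^-3 M.
% ionization = x/C₀ × 100% = 6.51 × 10^-3/0.0451 × 100% = 14.4%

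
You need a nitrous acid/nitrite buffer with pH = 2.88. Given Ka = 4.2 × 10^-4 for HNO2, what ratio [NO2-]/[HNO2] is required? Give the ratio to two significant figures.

ratio = 0.32

pKa = -log(4.2 × 10^-4) = 3.377
pH = pKa + log(r) ⇒ log(r) = 2.88 − 3.377 = -0.497
r = [NO2-]/[HNO2] = 10^(-0.497) = 0.318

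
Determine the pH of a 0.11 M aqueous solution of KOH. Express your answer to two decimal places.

pH = 13.04

KOH is a strong base; [OH-] = 0.11 M.
pOH = -log(0.11) = 0.96
pH = 14.00 - 0.96 = 13.04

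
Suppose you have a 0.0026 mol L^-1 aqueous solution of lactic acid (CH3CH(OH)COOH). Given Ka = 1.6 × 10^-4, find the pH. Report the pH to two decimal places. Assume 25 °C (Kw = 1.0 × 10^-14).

CH3CH(OH)COOH ⇌ CH3CH(OH)COO- + H+
From the ICE table, Ka = [H+]²/(0.0026 − [H+]) = 1.6 × 10^-4.
The 5% rule fails; solving [H+]² + Ka·[H+] − Ka·C₀ = 0 exactly:
[H+] = (−Ka + √(Ka² + 4·Ka·C₀))/2 = 5.70 × 10^-4 M
pH = −log[H+] = −log(5.70 × 10^-4) = 3.24

pH = 3.24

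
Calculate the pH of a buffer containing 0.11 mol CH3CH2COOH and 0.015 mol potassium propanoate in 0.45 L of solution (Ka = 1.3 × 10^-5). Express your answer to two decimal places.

pKa = −log(1.3 × 10^-5) = 4.886
Using pH = pKa + log([base]/[acid]) with [base]/[acid] = 0.015/0.11:
pH = 4.886 + (-0.865) = 4.02

pH = 4.02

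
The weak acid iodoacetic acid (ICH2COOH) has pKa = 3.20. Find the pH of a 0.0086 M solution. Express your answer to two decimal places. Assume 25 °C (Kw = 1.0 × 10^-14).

ICH2COOH ⇌ ICH2COO- + H+
Ka = 10^(−3.20) = 6.31 × 10^-4
From the ICE table, Ka = [H+]²/(0.0086 − [H+]) = 6.31 × 10^-4.
The 5% rule fails; solving [H+]² + Ka·[H+] − Ka·C₀ = 0 exactly:
[H+] = [−0.000631 + √(0.000631² + 2.17e-05)]/2 = 2.04 × 10^-3 M
pH = −log(2.04 × 10^-3) = 2.69

pH = 2.69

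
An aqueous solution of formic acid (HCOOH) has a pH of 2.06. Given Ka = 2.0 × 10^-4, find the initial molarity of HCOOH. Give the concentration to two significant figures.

[H+] = 10^(-2.06) = 8.71 × 10^-3 M = x
Ka = x²/(C₀ − x) ⇒ C₀ = x + x²/Ka
C₀ = 8.71 × 10^-3 + (8.71 × 10^-3)²/(2.0 × 10^-4) = 3.88 × 10^-1 M

C₀ = 3.9 × 10^-1 M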